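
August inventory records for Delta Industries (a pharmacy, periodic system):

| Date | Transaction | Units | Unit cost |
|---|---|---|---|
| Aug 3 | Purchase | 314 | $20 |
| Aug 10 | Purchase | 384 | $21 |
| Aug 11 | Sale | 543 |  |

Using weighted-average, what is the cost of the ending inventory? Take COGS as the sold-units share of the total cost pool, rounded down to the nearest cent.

Aug 11, sell 543: 543/698 × $14,344.00 → $11,158.72
Ending inventory (cost pool remaining) = $3,185.28

Ending inventory = $3,185.28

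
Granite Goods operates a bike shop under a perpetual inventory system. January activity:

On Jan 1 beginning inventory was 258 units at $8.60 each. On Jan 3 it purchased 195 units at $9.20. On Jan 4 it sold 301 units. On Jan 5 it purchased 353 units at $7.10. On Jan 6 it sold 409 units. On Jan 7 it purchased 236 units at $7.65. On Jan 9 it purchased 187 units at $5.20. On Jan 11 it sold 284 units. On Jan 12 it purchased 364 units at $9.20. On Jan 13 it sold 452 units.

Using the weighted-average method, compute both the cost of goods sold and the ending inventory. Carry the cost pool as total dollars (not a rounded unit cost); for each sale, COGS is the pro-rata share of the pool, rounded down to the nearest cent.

COGS = $11,433.81; ending inventory = $1,211.89

After Jan 1: 258 on hand, pool $2,218.80 (≈ $8.6000 each)
After Jan 3: 453 on hand, pool $4,012.80 (≈ $8.8583 each)
Jan 4, sell 301: 301/453 × $4,012.80 → $2,666.34
After Jan 5: 505 on hand, pool $3,852.76 (≈ $7.6292 each)
Jan 6, sell 409: 409/505 × $3,852.76 → $3,120.35
After Jan 7: 332 on hand, pool $2,537.81 (≈ $7.6440 each)
After Jan 9: 519 on hand, pool $3,510.21 (≈ $6.7634 each)
Jan 11, sell 284: 284/519 × $3,510.21 → $1,920.80
After Jan 12: 599 on hand, pool $4,938.21 (≈ $8.2441 each)
Jan 13, sell 452: 452/599 × $4,938.21 → $3,726.32
Total COGS = $2,666.34 + $3,120.35 + $1,920.80 + $3,726.32 = $11,433.81
Ending inventory (cost pool remaining) = $1,211.89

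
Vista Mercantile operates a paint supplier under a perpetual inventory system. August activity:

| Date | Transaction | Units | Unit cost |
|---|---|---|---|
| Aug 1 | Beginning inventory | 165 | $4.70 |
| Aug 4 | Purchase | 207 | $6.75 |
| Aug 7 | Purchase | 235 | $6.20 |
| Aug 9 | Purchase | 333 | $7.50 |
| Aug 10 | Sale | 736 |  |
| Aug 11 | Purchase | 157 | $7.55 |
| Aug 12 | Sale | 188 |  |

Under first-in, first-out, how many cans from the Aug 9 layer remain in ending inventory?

16

Aug 10, 736 sold [FIFO — oldest first]: 165 @ $4.70 + 207 @ $6.75 + 235 @ $6.20 + 129 @ $7.50 = $4,597.25
Aug 12, 188 sold [FIFO — oldest first]: 188 @ $7.50 = $1,410.00
Total COGS = $4,597.25 + $1,410.00 = $6,007.25
Ending inventory: 16 @ $7.50 + 157 @ $7.55 = $1,305.35
Check: goods available $7,312.60 = COGS $6,007.25 + ending $1,305.35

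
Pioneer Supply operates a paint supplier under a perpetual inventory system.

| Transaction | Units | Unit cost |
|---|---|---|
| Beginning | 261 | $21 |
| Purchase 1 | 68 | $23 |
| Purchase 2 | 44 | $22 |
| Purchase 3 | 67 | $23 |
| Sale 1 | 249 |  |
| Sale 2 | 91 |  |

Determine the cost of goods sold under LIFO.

COGS = $7,454

Sale 1 (249) [LIFO — newest first]: 67 @ $23 + 44 @ $22 + 68 @ $23 + 70 @ $21 = $5,543
Sale 2 (91) [LIFO — newest first]: 91 @ $21 = $1,911
Total COGS = $5,543 + $1,911 = $7,454
Ending inventory: 100 @ $21 = $2,100
Check: goods available $9,554 = COGS $7,454 + ending $2,100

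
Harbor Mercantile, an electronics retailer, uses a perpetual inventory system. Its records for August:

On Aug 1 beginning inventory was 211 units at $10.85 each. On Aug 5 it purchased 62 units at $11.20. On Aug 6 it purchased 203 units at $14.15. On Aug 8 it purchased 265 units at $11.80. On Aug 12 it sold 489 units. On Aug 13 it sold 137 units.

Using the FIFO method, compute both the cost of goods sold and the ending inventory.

COGS = $7,626.20; ending inventory = $1,357.00

Aug 12, 489 sold [FIFO — oldest first]: 211 @ $10.85 + 62 @ $11.20 + 203 @ $14.15 + 13 @ $11.80 = $6,009.60
Aug 13, 137 sold [FIFO — oldest first]: 137 @ $11.80 = $1,616.60
Total COGS = $6,009.60 + $1,616.60 = $7,626.20
Ending inventory: 115 @ $11.80 = $1,357.00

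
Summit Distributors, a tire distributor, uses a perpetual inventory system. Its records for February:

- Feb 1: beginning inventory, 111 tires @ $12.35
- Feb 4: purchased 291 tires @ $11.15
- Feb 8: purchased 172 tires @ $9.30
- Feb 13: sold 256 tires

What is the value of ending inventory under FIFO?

Ending inventory = $3,227.50

Feb 13, 256 sold [FIFO — oldest first]: 111 @ $12.35 + 145 @ $11.15 = $2,987.60
Ending inventory: 146 @ $11.15 + 172 @ $9.30 = $3,227.50
Check: goods available $6,215.10 = COGS $2,987.60 + ending $3,227.50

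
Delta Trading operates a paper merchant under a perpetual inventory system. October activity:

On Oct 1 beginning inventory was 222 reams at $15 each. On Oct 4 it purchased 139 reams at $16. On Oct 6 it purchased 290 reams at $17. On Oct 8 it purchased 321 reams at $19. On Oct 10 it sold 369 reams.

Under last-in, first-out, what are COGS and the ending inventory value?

COGS = $6,915; ending inventory = $9,668

Oct 10, 369 sold [LIFO — newest first]: 321 @ $19 + 48 @ $17 = $6,915
Ending inventory: 222 @ $15 + 139 @ $16 + 242 @ $17 = $9,668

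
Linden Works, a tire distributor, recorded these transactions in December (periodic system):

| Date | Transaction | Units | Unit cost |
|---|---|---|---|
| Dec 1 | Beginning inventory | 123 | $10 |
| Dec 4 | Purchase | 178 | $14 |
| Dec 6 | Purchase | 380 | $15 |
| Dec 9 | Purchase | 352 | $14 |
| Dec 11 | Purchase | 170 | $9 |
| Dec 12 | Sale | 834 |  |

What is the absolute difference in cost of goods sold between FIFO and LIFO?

$426

FIFO COGS: 123 @ $10 + 178 @ $14 + 380 @ $15 + 153 @ $14 = $11,564
LIFO COGS: 170 @ $9 + 352 @ $14 + 312 @ $15 = $11,138
Difference = |$11,564 − $11,138| = $426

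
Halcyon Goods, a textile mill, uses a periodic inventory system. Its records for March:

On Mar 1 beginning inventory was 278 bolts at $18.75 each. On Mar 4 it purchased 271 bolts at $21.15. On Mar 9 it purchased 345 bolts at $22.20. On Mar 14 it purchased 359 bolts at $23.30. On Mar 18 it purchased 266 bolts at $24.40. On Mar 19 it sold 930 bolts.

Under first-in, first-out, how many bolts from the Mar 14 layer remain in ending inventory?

Mar 19, 930 sold [FIFO — oldest first]: 278 @ $18.75 + 271 @ $21.15 + 345 @ $22.20 + 36 @ $23.30 = $19,441.95
Ending inventory: 323 @ $23.30 + 266 @ $24.40 = $14,016.30
Check: goods available $33,458.25 = COGS $19,441.95 + ending $14,016.30

323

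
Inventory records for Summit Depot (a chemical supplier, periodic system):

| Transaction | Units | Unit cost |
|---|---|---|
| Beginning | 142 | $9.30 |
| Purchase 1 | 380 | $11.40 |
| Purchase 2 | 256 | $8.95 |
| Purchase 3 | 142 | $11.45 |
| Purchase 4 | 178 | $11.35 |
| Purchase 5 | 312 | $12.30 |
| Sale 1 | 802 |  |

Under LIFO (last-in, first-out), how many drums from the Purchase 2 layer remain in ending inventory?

Sale 1 (802) [LIFO — newest first]: 312 @ $12.30 + 178 @ $11.35 + 142 @ $11.45 + 170 @ $8.95 = $9,005.30
Ending inventory: 142 @ $9.30 + 380 @ $11.40 + 86 @ $8.95 = $6,422.30

86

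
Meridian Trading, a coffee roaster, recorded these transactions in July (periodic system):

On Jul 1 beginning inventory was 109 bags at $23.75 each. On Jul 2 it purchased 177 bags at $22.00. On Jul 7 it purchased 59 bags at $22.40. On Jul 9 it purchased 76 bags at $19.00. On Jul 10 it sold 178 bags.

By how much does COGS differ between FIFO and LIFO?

FIFO COGS: 109 @ $23.75 + 69 @ $22.00 = $4,106.75
LIFO COGS: 76 @ $19.00 + 59 @ $22.40 + 43 @ $22.00 = $3,711.60
Difference = |$4,106.75 − $3,711.60| = $395.15

$395.15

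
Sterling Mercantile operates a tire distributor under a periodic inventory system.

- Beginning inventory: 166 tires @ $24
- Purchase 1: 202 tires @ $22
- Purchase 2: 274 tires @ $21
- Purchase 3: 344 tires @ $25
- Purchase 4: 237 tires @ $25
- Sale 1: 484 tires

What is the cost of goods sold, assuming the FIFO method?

COGS = $10,864

Sale 1 (484) [FIFO — oldest first]: 166 @ $24 + 202 @ $22 + 116 @ $21 = $10,864
Ending inventory: 158 @ $21 + 344 @ $25 + 237 @ $25 = $17,843
Check: goods available $28,707 = COGS $10,864 + ending $17,843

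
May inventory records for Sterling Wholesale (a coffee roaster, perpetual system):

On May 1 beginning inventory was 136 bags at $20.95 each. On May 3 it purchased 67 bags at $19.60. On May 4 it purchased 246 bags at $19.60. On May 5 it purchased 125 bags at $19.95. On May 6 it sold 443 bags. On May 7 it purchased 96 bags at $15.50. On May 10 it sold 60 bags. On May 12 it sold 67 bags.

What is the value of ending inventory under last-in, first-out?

Ending inventory = $2,095.00

May 6, 443 sold [LIFO — newest first]: 125 @ $19.95 + 246 @ $19.60 + 67 @ $19.60 + 5 @ $20.95 = $8,733.30
May 10, 60 sold [LIFO — newest first]: 60 @ $15.50 = $930.00
May 12, 67 sold [LIFO — newest first]: 36 @ $15.50 + 31 @ $20.95 = $1,207.45
Total COGS = $8,733.30 + $930.00 + $1,207.45 = $10,870.75
Ending inventory: 100 @ $20.95 = $2,095.00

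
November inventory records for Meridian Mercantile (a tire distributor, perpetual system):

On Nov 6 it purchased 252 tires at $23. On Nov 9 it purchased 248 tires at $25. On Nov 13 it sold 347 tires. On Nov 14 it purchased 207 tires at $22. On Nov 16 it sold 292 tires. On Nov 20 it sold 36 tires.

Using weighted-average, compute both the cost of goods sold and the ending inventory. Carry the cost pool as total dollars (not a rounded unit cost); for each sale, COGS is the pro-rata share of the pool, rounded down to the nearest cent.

After Nov 6: 252 on hand, pool $5,796.00 (≈ $23.0000 each)
After Nov 9: 500 on hand, pool $11,996.00 (≈ $23.9920 each)
Nov 13, sell 347: 347/500 × $11,996.00 → $8,325.22
After Nov 14: 360 on hand, pool $8,224.78 (≈ $22.8466 each)
Nov 16, sell 292: 292/360 × $8,224.78 → $6,671.21
Nov 20, sell 36: 36/68 × $1,553.57 → $822.47
Total COGS = $8,325.22 + $6,671.21 + $822.47 = $15,818.90
Ending inventory (cost pool remaining) = $731.10

COGS = $15,818.90; ending inventory = $731.10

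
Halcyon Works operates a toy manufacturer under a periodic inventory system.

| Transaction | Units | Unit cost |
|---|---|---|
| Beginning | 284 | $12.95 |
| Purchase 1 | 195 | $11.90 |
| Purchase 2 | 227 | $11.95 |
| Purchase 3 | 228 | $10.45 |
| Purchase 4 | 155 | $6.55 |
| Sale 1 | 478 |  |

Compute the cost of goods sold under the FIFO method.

COGS = $5,986.40

Sale 1 (478) [FIFO — oldest first]: 284 @ $12.95 + 194 @ $11.90 = $5,986.40
Ending inventory: 1 @ $11.90 + 227 @ $11.95 + 228 @ $10.45 + 155 @ $6.55 = $6,122.40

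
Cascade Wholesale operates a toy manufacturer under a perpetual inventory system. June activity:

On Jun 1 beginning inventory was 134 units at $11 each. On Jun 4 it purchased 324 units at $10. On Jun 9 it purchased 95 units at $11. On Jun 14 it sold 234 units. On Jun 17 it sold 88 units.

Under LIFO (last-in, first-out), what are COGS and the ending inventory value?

Jun 14, 234 sold [LIFO — newest first]: 95 @ $11 + 139 @ $10 = $2,435
Jun 17, 88 sold [LIFO — newest first]: 88 @ $10 = $880
Total COGS = $2,435 + $880 = $3,315
Ending inventory: 134 @ $11 + 97 @ $10 = $2,444

COGS = $3,315; ending inventory = $2,444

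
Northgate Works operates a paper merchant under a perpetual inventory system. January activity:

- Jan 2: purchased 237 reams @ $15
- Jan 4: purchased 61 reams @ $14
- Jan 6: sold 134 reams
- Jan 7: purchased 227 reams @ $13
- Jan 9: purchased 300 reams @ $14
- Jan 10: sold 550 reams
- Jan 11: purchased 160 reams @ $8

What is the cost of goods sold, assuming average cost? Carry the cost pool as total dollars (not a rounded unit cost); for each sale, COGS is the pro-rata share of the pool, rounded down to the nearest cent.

COGS = $9,605.70

After Jan 2: 237 on hand, pool $3,555.00 (≈ $15.0000 each)
After Jan 4: 298 on hand, pool $4,409.00 (≈ $14.7953 each)
Jan 6, sell 134: 134/298 × $4,409.00 → $1,982.57
After Jan 7: 391 on hand, pool $5,377.43 (≈ $13.7530 each)
After Jan 9: 691 on hand, pool $9,577.43 (≈ $13.8602 each)
Jan 10, sell 550: 550/691 × $9,577.43 → $7,623.13
After Jan 11: 301 on hand, pool $3,234.30 (≈ $10.7452 each)
Total COGS = $1,982.57 + $7,623.13 = $9,605.70
Ending inventory (cost pool remaining) = $3,234.30
Check: goods available $12,840.00 = COGS $9,605.70 + ending $3,234.30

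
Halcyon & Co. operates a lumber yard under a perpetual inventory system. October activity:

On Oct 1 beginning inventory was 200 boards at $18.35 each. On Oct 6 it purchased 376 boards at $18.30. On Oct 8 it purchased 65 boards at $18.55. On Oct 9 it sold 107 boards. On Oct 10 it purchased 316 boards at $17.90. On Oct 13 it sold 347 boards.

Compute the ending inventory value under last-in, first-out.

Oct 9, 107 sold [LIFO — newest first]: 65 @ $18.55 + 42 @ $18.30 = $1,974.35
Oct 13, 347 sold [LIFO — newest first]: 316 @ $17.90 + 31 @ $18.30 = $6,223.70
Total COGS = $1,974.35 + $6,223.70 = $8,198.05
Ending inventory: 200 @ $18.35 + 303 @ $18.30 = $9,214.90
Check: goods available $17,412.95 = COGS $8,198.05 + ending $9,214.90

Ending inventory = $9,214.90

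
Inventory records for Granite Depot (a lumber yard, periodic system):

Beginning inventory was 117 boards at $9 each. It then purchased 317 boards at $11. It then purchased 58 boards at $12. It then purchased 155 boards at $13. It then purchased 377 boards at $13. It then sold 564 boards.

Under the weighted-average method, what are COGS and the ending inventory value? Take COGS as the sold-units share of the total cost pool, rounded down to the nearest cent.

Sale 1, sell 564: 564/1024 × $12,152.00 → $6,693.09
Ending inventory (cost pool remaining) = $5,458.91

COGS = $6,693.09; ending inventory = $5,458.91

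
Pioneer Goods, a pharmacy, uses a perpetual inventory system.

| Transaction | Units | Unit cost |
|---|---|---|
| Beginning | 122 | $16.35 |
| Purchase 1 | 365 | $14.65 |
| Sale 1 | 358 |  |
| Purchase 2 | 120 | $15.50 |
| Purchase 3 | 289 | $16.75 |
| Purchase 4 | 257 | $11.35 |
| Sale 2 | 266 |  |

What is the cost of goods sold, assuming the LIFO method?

Sale 1 (358) [LIFO — newest first]: 358 @ $14.65 = $5,244.70
Sale 2 (266) [LIFO — newest first]: 257 @ $11.35 + 9 @ $16.75 = $3,067.70
Total COGS = $5,244.70 + $3,067.70 = $8,312.40
Ending inventory: 122 @ $16.35 + 7 @ $14.65 + 120 @ $15.50 + 280 @ $16.75 = $8,647.25

COGS = $8,312.40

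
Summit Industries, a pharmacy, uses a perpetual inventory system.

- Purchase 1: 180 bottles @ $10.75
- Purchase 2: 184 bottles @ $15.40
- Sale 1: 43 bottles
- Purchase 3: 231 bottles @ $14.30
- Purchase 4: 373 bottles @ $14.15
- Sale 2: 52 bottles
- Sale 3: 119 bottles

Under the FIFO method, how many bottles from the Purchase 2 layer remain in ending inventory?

150

Sale 1 (43) [FIFO — oldest first]: 43 @ $10.75 = $462.25
Sale 2 (52) [FIFO — oldest first]: 52 @ $10.75 = $559.00
Sale 3 (119) [FIFO — oldest first]: 85 @ $10.75 + 34 @ $15.40 = $1,437.35
Total COGS = $462.25 + $559.00 + $1,437.35 = $2,458.60
Ending inventory: 150 @ $15.40 + 231 @ $14.30 + 373 @ $14.15 = $10,891.25
Check: goods available $13,349.85 = COGS $2,458.60 + ending $10,891.25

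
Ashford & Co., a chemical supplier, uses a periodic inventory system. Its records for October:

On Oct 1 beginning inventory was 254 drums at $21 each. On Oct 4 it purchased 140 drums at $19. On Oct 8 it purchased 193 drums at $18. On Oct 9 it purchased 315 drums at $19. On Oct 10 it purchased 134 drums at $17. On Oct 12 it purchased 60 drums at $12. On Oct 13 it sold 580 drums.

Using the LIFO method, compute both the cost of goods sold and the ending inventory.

Oct 13, 580 sold [LIFO — newest first]: 60 @ $12 + 134 @ $17 + 315 @ $19 + 71 @ $18 = $10,261
Ending inventory: 254 @ $21 + 140 @ $19 + 122 @ $18 = $10,190

COGS = $10,261; ending inventory = $10,190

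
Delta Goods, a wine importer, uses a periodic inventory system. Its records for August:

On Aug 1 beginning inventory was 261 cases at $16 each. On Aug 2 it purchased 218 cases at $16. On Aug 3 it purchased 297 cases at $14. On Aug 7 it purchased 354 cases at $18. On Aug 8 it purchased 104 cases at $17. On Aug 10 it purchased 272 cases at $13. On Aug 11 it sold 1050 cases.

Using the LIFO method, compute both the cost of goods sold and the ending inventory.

Aug 11, 1050 sold [LIFO — newest first]: 272 @ $13 + 104 @ $17 + 354 @ $18 + 297 @ $14 + 23 @ $16 = $16,202
Ending inventory: 261 @ $16 + 195 @ $16 = $7,296

COGS = $16,202; ending inventory = $7,296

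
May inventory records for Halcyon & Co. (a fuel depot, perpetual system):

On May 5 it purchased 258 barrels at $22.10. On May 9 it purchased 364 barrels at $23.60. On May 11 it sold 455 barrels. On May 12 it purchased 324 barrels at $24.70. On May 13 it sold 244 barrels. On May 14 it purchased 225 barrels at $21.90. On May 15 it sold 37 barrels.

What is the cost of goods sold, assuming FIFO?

May 11, 455 sold [FIFO — oldest first]: 258 @ $22.10 + 197 @ $23.60 = $10,351.00
May 13, 244 sold [FIFO — oldest first]: 167 @ $23.60 + 77 @ $24.70 = $5,843.10
May 15, 37 sold [FIFO — oldest first]: 37 @ $24.70 = $913.90
Total COGS = $10,351.00 + $5,843.10 + $913.90 = $17,108.00
Ending inventory: 210 @ $24.70 + 225 @ $21.90 = $10,114.50

COGS = $17,108.00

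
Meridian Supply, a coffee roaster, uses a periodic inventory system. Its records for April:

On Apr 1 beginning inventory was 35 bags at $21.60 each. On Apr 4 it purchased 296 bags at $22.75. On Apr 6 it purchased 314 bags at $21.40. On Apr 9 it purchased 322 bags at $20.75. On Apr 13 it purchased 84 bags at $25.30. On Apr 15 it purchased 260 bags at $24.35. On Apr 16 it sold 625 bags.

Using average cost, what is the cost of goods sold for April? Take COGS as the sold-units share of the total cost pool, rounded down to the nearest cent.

Apr 16, sell 625: 625/1311 × $29,347.30 → $13,990.89
Ending inventory (cost pool remaining) = $15,356.41
Check: goods available $29,347.30 = COGS $13,990.89 + ending $15,356.41

COGS = $13,990.89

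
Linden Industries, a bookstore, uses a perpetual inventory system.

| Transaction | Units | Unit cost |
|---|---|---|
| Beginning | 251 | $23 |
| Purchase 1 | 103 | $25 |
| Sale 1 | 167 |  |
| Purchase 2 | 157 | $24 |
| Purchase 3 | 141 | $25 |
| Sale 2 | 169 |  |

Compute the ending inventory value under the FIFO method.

Ending inventory = $7,743

Sale 1 (167) [FIFO — oldest first]: 167 @ $23 = $3,841
Sale 2 (169) [FIFO — oldest first]: 84 @ $23 + 85 @ $25 = $4,057
Total COGS = $3,841 + $4,057 = $7,898
Ending inventory: 18 @ $25 + 157 @ $24 + 141 @ $25 = $7,743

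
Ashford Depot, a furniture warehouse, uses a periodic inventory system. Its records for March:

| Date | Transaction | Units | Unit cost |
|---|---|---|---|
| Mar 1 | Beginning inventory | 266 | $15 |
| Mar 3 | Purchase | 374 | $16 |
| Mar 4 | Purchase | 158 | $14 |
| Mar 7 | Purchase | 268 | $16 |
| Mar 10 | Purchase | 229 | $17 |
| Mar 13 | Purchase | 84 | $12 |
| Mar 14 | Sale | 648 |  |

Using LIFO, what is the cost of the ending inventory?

Ending inventory = $11,248

Mar 14, 648 sold [LIFO — newest first]: 84 @ $12 + 229 @ $17 + 268 @ $16 + 67 @ $14 = $10,127
Ending inventory: 266 @ $15 + 374 @ $16 + 91 @ $14 = $11,248
Check: goods available $21,375 = COGS $10,127 + ending $11,248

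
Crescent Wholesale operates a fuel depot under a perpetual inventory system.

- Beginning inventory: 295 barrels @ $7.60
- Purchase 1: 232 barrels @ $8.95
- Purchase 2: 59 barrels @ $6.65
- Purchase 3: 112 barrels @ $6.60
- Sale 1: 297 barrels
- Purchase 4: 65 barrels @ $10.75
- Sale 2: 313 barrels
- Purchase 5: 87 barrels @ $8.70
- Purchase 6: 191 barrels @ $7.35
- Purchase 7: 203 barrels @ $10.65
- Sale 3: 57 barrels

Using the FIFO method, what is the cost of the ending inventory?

Ending inventory = $5,226.05

Sale 1 (297) [FIFO — oldest first]: 295 @ $7.60 + 2 @ $8.95 = $2,259.90
Sale 2 (313) [FIFO — oldest first]: 230 @ $8.95 + 59 @ $6.65 + 24 @ $6.60 = $2,609.25
Sale 3 (57) [FIFO — oldest first]: 57 @ $6.60 = $376.20
Total COGS = $2,259.90 + $2,609.25 + $376.20 = $5,245.35
Ending inventory: 31 @ $6.60 + 65 @ $10.75 + 87 @ $8.70 + 191 @ $7.35 + 203 @ $10.65 = $5,226.05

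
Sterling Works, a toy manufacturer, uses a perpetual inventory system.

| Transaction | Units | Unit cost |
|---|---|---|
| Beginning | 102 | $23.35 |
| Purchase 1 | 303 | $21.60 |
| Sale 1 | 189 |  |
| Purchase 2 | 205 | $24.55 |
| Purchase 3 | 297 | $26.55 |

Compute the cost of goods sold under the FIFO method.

COGS = $4,260.90

Sale 1 (189) [FIFO — oldest first]: 102 @ $23.35 + 87 @ $21.60 = $4,260.90
Ending inventory: 216 @ $21.60 + 205 @ $24.55 + 297 @ $26.55 = $17,583.70
Check: goods available $21,844.60 = COGS $4,260.90 + ending $17,583.70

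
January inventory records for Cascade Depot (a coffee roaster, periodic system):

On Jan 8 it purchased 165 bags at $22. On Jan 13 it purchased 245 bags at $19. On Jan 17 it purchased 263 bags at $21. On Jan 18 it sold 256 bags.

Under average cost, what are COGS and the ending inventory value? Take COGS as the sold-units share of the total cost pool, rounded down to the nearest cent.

Jan 18, sell 256: 256/673 × $13,808.00 → $5,252.37
Ending inventory (cost pool remaining) = $8,555.63

COGS = $5,252.37; ending inventory = $8,555.63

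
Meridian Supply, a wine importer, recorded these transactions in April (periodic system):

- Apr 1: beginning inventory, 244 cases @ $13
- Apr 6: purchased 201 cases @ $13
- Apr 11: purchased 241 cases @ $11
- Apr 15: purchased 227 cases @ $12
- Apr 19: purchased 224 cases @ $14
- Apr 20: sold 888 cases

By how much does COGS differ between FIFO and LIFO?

FIFO COGS: 244 @ $13 + 201 @ $13 + 241 @ $11 + 202 @ $12 = $10,860
LIFO COGS: 224 @ $14 + 227 @ $12 + 241 @ $11 + 196 @ $13 = $11,059
Difference = |$10,860 − $11,059| = $199

$199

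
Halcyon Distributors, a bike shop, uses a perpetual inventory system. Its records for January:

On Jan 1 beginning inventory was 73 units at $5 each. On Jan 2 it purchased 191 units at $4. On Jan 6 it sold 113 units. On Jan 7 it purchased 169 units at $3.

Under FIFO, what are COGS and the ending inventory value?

Jan 6, 113 sold [FIFO — oldest first]: 73 @ $5 + 40 @ $4 = $525
Ending inventory: 151 @ $4 + 169 @ $3 = $1,111

COGS = $525; ending inventory = $1,111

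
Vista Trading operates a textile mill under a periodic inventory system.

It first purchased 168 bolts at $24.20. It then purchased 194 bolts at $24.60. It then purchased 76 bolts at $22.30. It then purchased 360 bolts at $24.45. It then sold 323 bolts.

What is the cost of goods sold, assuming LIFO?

Sale 1 (323) [LIFO — newest first]: 323 @ $24.45 = $7,897.35
Ending inventory: 168 @ $24.20 + 194 @ $24.60 + 76 @ $22.30 + 37 @ $24.45 = $11,437.45

COGS = $7,897.35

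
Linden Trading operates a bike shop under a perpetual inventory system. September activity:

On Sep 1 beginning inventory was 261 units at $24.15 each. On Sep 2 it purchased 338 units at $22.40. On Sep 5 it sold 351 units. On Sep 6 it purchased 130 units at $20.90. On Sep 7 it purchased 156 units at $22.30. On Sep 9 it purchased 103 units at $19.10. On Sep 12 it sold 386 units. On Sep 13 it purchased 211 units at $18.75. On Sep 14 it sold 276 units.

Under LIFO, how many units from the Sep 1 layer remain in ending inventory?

186

Sep 5, 351 sold [LIFO — newest first]: 338 @ $22.40 + 13 @ $24.15 = $7,885.15
Sep 12, 386 sold [LIFO — newest first]: 103 @ $19.10 + 156 @ $22.30 + 127 @ $20.90 = $8,100.40
Sep 14, 276 sold [LIFO — newest first]: 211 @ $18.75 + 3 @ $20.90 + 62 @ $24.15 = $5,516.25
Total COGS = $7,885.15 + $8,100.40 + $5,516.25 = $21,501.80
Ending inventory: 186 @ $24.15 = $4,491.90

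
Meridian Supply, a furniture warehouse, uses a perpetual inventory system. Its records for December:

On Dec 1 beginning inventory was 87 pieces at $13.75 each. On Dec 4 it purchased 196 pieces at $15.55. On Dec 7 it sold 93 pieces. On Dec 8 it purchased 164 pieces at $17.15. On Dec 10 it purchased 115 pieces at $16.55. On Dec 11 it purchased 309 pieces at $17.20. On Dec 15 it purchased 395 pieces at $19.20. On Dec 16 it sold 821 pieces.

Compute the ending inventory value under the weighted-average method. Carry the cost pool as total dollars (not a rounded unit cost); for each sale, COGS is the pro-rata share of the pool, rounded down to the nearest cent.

After Dec 1: 87 on hand, pool $1,196.25 (≈ $13.7500 each)
After Dec 4: 283 on hand, pool $4,244.05 (≈ $14.9966 each)
Dec 7, sell 93: 93/283 × $4,244.05 → $1,394.68
After Dec 8: 354 on hand, pool $5,661.97 (≈ $15.9943 each)
After Dec 10: 469 on hand, pool $7,565.22 (≈ $16.1305 each)
After Dec 11: 778 on hand, pool $12,880.02 (≈ $16.5553 each)
After Dec 15: 1173 on hand, pool $20,464.02 (≈ $17.4459 each)
Dec 16, sell 821: 821/1173 × $20,464.02 → $14,323.06
Total COGS = $1,394.68 + $14,323.06 = $15,717.74
Ending inventory (cost pool remaining) = $6,140.96

Ending inventory = $6,140.96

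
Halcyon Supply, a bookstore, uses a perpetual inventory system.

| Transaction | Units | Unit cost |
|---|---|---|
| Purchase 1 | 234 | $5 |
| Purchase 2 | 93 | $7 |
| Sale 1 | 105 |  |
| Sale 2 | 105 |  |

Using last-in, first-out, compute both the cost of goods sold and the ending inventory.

COGS = $1,236; ending inventory = $585

Sale 1 (105) [LIFO — newest first]: 93 @ $7 + 12 @ $5 = $711
Sale 2 (105) [LIFO — newest first]: 105 @ $5 = $525
Total COGS = $711 + $525 = $1,236
Ending inventory: 117 @ $5 = $585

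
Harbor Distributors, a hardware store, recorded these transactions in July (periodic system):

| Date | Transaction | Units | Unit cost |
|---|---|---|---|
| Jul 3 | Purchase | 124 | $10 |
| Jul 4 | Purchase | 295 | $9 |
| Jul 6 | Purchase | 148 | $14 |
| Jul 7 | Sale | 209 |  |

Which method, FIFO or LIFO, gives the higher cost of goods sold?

FIFO COGS: 124 @ $10 + 85 @ $9 = $2,005
LIFO COGS: 148 @ $14 + 61 @ $9 = $2,621

LIFO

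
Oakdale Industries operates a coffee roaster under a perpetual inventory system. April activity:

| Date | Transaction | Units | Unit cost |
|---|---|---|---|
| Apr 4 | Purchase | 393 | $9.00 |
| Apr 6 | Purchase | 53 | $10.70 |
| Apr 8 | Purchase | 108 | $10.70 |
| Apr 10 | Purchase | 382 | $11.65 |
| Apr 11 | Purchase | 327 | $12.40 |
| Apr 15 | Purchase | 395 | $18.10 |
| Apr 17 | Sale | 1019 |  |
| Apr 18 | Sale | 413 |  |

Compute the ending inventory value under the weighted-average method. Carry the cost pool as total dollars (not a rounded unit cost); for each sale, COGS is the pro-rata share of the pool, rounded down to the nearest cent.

Ending inventory = $2,850.81

After Apr 4: 393 on hand, pool $3,537.00 (≈ $9.0000 each)
After Apr 6: 446 on hand, pool $4,104.10 (≈ $9.2020 each)
After Apr 8: 554 on hand, pool $5,259.70 (≈ $9.4940 each)
After Apr 10: 936 on hand, pool $9,710.00 (≈ $10.3739 each)
After Apr 11: 1263 on hand, pool $13,764.80 (≈ $10.8985 each)
After Apr 15: 1658 on hand, pool $20,914.30 (≈ $12.6142 each)
Apr 17, sell 1019: 1019/1658 × $20,914.30 → $12,853.84
Apr 18, sell 413: 413/639 × $8,060.46 → $5,209.65
Total COGS = $12,853.84 + $5,209.65 = $18,063.49
Ending inventory (cost pool remaining) = $2,850.81
Check: goods available $20,914.30 = COGS $18,063.49 + ending $2,850.81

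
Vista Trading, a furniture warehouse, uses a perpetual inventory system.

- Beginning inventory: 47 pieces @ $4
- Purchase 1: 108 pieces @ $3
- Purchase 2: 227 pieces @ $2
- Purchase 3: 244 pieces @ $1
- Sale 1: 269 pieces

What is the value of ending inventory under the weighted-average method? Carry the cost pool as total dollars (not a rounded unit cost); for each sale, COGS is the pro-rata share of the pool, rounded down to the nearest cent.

Ending inventory = $690.05

After Beginning: 47 on hand, pool $188.00 (≈ $4.0000 each)
After Purchase 1: 155 on hand, pool $512.00 (≈ $3.3032 each)
After Purchase 2: 382 on hand, pool $966.00 (≈ $2.5288 each)
After Purchase 3: 626 on hand, pool $1,210.00 (≈ $1.9329 each)
Sale 1, sell 269: 269/626 × $1,210.00 → $519.95
Ending inventory (cost pool remaining) = $690.05
Check: goods available $1,210.00 = COGS $519.95 + ending $690.05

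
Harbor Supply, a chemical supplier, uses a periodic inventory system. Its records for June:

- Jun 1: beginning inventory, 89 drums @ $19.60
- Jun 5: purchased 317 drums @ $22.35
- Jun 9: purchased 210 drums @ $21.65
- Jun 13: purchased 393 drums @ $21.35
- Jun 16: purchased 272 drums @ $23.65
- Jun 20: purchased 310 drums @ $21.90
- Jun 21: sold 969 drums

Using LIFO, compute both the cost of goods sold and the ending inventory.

COGS = $21,484.25; ending inventory = $13,503.95

Jun 21, 969 sold [LIFO — newest first]: 310 @ $21.90 + 272 @ $23.65 + 387 @ $21.35 = $21,484.25
Ending inventory: 89 @ $19.60 + 317 @ $22.35 + 210 @ $21.65 + 6 @ $21.35 = $13,503.95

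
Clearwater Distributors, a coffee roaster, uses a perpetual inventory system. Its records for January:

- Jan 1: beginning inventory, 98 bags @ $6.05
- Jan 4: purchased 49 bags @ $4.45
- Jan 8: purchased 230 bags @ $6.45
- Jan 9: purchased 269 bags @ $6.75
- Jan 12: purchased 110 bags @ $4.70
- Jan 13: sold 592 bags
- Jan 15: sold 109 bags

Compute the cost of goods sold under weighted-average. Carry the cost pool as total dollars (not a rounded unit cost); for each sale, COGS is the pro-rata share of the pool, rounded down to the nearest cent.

After Jan 1: 98 on hand, pool $592.90 (≈ $6.0500 each)
After Jan 4: 147 on hand, pool $810.95 (≈ $5.5167 each)
After Jan 8: 377 on hand, pool $2,294.45 (≈ $6.0861 each)
After Jan 9: 646 on hand, pool $4,110.20 (≈ $6.3625 each)
After Jan 12: 756 on hand, pool $4,627.20 (≈ $6.1206 each)
Jan 13, sell 592: 592/756 × $4,627.20 → $3,623.41
Jan 15, sell 109: 109/164 × $1,003.79 → $667.15
Total COGS = $3,623.41 + $667.15 = $4,290.56
Ending inventory (cost pool remaining) = $336.64

COGS = $4,290.56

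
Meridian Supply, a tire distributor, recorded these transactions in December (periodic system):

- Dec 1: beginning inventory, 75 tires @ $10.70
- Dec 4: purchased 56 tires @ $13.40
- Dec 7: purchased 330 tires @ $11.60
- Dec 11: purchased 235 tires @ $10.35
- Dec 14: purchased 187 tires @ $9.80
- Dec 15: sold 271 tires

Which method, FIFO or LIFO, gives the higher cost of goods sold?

FIFO COGS: 75 @ $10.70 + 56 @ $13.40 + 140 @ $11.60 = $3,176.90
LIFO COGS: 187 @ $9.80 + 84 @ $10.35 = $2,702.00

FIFO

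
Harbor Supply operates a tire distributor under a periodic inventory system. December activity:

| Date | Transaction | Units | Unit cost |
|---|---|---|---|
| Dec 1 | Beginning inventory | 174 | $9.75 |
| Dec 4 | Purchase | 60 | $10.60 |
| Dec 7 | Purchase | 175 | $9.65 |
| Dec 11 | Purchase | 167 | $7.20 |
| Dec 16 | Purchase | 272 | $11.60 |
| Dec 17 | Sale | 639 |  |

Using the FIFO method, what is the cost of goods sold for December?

Dec 17, 639 sold [FIFO — oldest first]: 174 @ $9.75 + 60 @ $10.60 + 175 @ $9.65 + 167 @ $7.20 + 63 @ $11.60 = $5,954.45
Ending inventory: 209 @ $11.60 = $2,424.40

COGS = $5,954.45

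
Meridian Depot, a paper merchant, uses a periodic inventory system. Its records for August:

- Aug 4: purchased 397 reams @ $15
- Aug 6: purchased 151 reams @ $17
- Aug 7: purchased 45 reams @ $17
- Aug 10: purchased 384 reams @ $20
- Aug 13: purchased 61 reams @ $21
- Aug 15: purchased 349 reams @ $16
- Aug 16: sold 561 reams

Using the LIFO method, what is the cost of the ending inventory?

Ending inventory = $13,947

Aug 16, 561 sold [LIFO — newest first]: 349 @ $16 + 61 @ $21 + 151 @ $20 = $9,885
Ending inventory: 397 @ $15 + 151 @ $17 + 45 @ $17 + 233 @ $20 = $13,947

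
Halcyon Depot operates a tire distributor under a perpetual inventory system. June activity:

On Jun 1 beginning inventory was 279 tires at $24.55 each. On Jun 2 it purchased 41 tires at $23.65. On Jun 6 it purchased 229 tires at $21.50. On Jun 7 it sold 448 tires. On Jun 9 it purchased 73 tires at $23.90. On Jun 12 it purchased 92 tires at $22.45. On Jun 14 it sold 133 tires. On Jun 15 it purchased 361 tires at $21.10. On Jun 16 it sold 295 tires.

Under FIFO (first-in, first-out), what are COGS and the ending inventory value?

COGS = $19,970.90; ending inventory = $4,198.90

Jun 7, 448 sold [FIFO — oldest first]: 279 @ $24.55 + 41 @ $23.65 + 128 @ $21.50 = $10,571.10
Jun 14, 133 sold [FIFO — oldest first]: 101 @ $21.50 + 32 @ $23.90 = $2,936.30
Jun 16, 295 sold [FIFO — oldest first]: 41 @ $23.90 + 92 @ $22.45 + 162 @ $21.10 = $6,463.50
Total COGS = $10,571.10 + $2,936.30 + $6,463.50 = $19,970.90
Ending inventory: 199 @ $21.10 = $4,198.90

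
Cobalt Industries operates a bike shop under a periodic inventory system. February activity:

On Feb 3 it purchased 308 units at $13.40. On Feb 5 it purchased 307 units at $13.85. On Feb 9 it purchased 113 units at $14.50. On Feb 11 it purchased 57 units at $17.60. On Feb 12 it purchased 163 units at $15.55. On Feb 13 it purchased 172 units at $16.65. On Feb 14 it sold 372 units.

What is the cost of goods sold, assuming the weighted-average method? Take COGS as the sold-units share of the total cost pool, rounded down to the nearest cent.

COGS = $5,453.55

Feb 14, sell 372: 372/1120 × $16,419.30 → $5,453.55
Ending inventory (cost pool remaining) = $10,965.75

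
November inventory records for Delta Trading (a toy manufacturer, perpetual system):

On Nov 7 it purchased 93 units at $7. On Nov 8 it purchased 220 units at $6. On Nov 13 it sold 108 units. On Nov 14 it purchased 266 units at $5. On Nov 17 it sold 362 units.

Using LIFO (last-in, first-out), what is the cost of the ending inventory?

Ending inventory = $747

Nov 13, 108 sold [LIFO — newest first]: 108 @ $6 = $648
Nov 17, 362 sold [LIFO — newest first]: 266 @ $5 + 96 @ $6 = $1,906
Total COGS = $648 + $1,906 = $2,554
Ending inventory: 93 @ $7 + 16 @ $6 = $747
Check: goods available $3,301 = COGS $2,554 + ending $747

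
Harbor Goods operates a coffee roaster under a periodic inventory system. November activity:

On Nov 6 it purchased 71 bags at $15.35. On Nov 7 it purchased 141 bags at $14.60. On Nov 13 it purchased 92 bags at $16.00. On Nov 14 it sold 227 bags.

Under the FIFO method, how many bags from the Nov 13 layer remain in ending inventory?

77

Nov 14, 227 sold [FIFO — oldest first]: 71 @ $15.35 + 141 @ $14.60 + 15 @ $16.00 = $3,388.45
Ending inventory: 77 @ $16.00 = $1,232.00
Check: goods available $4,620.45 = COGS $3,388.45 + ending $1,232.00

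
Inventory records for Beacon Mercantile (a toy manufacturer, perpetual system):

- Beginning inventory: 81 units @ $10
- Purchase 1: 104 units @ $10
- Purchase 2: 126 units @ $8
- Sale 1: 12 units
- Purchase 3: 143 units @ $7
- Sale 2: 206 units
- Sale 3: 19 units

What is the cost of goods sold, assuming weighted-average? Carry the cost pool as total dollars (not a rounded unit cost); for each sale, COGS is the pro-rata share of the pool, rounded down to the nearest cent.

COGS = $2,018.55

After Beginning: 81 on hand, pool $810.00 (≈ $10.0000 each)
After Purchase 1: 185 on hand, pool $1,850.00 (≈ $10.0000 each)
After Purchase 2: 311 on hand, pool $2,858.00 (≈ $9.1897 each)
Sale 1, sell 12: 12/311 × $2,858.00 → $110.27
After Purchase 3: 442 on hand, pool $3,748.73 (≈ $8.4813 each)
Sale 2, sell 206: 206/442 × $3,748.73 → $1,747.14
Sale 3, sell 19: 19/236 × $2,001.59 → $161.14
Total COGS = $110.27 + $1,747.14 + $161.14 = $2,018.55
Ending inventory (cost pool remaining) = $1,840.45
Check: goods available $3,859.00 = COGS $2,018.55 + ending $1,840.45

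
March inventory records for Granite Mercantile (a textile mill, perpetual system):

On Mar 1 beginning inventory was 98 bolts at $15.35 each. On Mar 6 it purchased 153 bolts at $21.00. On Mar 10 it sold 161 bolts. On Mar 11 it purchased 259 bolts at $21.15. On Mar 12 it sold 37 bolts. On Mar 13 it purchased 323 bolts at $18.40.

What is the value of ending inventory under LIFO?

Ending inventory = $12,020.00

Mar 10, 161 sold [LIFO — newest first]: 153 @ $21.00 + 8 @ $15.35 = $3,335.80
Mar 12, 37 sold [LIFO — newest first]: 37 @ $21.15 = $782.55
Total COGS = $3,335.80 + $782.55 = $4,118.35
Ending inventory: 90 @ $15.35 + 222 @ $21.15 + 323 @ $18.40 = $12,020.00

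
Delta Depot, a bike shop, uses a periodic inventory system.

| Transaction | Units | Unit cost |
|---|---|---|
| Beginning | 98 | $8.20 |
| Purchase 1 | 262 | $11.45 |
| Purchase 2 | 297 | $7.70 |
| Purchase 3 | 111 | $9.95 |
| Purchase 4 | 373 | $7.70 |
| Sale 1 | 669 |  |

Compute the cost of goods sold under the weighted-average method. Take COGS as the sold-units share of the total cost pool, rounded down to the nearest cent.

COGS = $5,902.53

Sale 1, sell 669: 669/1141 × $10,066.95 → $5,902.53
Ending inventory (cost pool remaining) = $4,164.42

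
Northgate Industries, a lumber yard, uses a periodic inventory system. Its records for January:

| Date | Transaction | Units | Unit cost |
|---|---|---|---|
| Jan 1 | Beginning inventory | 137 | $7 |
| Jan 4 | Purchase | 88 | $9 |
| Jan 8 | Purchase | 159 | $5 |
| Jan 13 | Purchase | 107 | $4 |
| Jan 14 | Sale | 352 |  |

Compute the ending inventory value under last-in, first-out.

Ending inventory = $977

Jan 14, 352 sold [LIFO — newest first]: 107 @ $4 + 159 @ $5 + 86 @ $9 = $1,997
Ending inventory: 137 @ $7 + 2 @ $9 = $977
Check: goods available $2,974 = COGS $1,997 + ending $977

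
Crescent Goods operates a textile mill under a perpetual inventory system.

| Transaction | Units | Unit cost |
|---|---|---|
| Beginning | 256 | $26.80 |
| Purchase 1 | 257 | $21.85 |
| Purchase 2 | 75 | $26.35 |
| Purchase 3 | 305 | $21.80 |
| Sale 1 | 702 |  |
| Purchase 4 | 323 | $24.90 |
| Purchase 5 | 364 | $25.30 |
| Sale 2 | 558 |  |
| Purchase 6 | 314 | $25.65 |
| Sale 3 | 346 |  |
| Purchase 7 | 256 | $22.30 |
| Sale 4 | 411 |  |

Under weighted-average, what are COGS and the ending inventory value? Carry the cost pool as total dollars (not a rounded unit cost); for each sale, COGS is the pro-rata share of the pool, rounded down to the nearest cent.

COGS = $48,945.09; ending inventory = $3,171.21

After Beginning: 256 on hand, pool $6,860.80 (≈ $26.8000 each)
After Purchase 1: 513 on hand, pool $12,476.25 (≈ $24.3202 each)
After Purchase 2: 588 on hand, pool $14,452.50 (≈ $24.5791 each)
After Purchase 3: 893 on hand, pool $21,101.50 (≈ $23.6299 each)
Sale 1, sell 702: 702/893 × $21,101.50 → $16,588.18
After Purchase 4: 514 on hand, pool $12,556.02 (≈ $24.4281 each)
After Purchase 5: 878 on hand, pool $21,765.22 (≈ $24.7895 each)
Sale 2, sell 558: 558/878 × $21,765.22 → $13,832.56
After Purchase 6: 634 on hand, pool $15,986.76 (≈ $25.2157 each)
Sale 3, sell 346: 346/634 × $15,986.76 → $8,724.63
After Purchase 7: 544 on hand, pool $12,970.93 (≈ $23.8436 each)
Sale 4, sell 411: 411/544 × $12,970.93 → $9,799.72
Total COGS = $16,588.18 + $13,832.56 + $8,724.63 + $9,799.72 = $48,945.09
Ending inventory (cost pool remaining) = $3,171.21
Check: goods available $52,116.30 = COGS $48,945.09 + ending $3,171.21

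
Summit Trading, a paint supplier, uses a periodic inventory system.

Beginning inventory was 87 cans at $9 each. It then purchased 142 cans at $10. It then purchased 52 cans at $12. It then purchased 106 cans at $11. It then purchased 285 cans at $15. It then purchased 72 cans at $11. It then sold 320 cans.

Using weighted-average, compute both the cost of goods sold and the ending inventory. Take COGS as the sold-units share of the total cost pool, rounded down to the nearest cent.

COGS = $3,896.77; ending inventory = $5,163.23

Sale 1, sell 320: 320/744 × $9,060.00 → $3,896.77
Ending inventory (cost pool remaining) = $5,163.23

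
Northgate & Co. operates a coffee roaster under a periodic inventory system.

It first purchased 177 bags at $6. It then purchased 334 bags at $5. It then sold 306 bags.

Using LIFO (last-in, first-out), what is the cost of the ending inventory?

Sale 1 (306) [LIFO — newest first]: 306 @ $5 = $1,530
Ending inventory: 177 @ $6 + 28 @ $5 = $1,202
Check: goods available $2,732 = COGS $1,530 + ending $1,202

Ending inventory = $1,202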